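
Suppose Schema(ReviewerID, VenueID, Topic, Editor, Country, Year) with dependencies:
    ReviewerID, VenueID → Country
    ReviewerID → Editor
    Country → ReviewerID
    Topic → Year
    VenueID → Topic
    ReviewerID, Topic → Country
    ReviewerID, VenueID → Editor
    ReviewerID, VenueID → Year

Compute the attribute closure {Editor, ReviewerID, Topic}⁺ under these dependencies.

{Country, Editor, ReviewerID, Topic, Year}

Start with {Editor, ReviewerID, Topic}.
Topic → Year applies; add {Year} → now {Editor, ReviewerID, Topic, Year}.
ReviewerID, Topic → Country applies; add {Country} → now {Country, Editor, ReviewerID, Topic, Year}.
No further FD applies.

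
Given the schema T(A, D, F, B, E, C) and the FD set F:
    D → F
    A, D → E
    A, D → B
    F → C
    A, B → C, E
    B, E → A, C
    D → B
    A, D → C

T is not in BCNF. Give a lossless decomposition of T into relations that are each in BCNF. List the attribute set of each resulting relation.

{A, D, E}; {B, D, F}; {C, F}

Candidate keys of the original relation: {A, D}, {D, E}.
In {A, B, C, D, E, F}, {D} is not a superkey ({D}⁺ restricted to this set is {B, C, D, F}), so split on D → B, C, F into {B, C, D, F} and {A, D, E}.
In {B, C, D, F}, {F} is not a superkey ({F}⁺ restricted to this set is {C, F}), so split on F → C into {C, F} and {B, D, F}.
{C, F}: every determinant is a superkey — BCNF.
{B, D, F}: every determinant is a superkey — BCNF.
{A, D, E}: every determinant is a superkey — BCNF.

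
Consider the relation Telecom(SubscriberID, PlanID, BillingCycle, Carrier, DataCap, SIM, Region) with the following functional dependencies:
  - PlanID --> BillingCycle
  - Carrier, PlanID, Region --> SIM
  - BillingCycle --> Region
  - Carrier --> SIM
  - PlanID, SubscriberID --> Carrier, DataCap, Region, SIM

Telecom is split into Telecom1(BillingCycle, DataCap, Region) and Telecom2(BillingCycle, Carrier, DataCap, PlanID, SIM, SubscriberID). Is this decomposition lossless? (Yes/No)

Yes

Telecom1 ∩ Telecom2 = {BillingCycle, DataCap}; its closure under F is {BillingCycle, DataCap, Region}.
This includes all of Telecom1, so the common attributes are a superkey of Telecom1 — the join is lossless.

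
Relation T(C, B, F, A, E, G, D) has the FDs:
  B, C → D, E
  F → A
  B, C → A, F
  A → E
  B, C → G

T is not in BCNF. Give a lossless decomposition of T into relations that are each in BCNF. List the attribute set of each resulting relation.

{A, E}; {A, F}; {B, C, D, F, G}

Candidate key of the original relation: {B, C}.
{A, B, C, D, E, F, G}: {F} determines {A, E, F} here but is not a superkey — split on F → A, E, giving {A, E, F} and {B, C, D, F, G}.
{A, E, F}: {A} determines {A, E} here but is not a superkey — split on A → E, giving {A, E} and {A, F}.
{A, E}: every determinant is a superkey — BCNF.
{A, F}: every determinant is a superkey — BCNF.
{B, C, D, F, G}: every determinant is a superkey — BCNF.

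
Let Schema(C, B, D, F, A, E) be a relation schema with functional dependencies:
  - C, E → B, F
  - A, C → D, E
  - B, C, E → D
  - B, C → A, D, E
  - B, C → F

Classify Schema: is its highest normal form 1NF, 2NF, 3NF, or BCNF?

BCNF

Candidate keys: {A, C}, {B, C}, {C, E}. Prime attributes: {A, B, C, E}.
Each dependency's left side is a superkey — BCNF holds.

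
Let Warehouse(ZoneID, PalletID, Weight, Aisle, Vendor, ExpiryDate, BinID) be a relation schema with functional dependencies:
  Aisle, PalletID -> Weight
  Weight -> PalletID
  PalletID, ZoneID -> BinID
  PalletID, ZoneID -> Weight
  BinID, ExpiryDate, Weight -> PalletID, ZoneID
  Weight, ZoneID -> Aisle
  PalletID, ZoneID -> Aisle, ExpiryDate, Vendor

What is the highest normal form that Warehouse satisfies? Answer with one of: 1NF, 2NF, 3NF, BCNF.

Candidate keys: {Aisle, BinID, ExpiryDate, PalletID}, {BinID, ExpiryDate, Weight}, {PalletID, ZoneID}, {Weight, ZoneID}. Prime attributes: {Aisle, BinID, ExpiryDate, PalletID, Weight, ZoneID}.
Aisle, PalletID -> Weight breaks BCNF: {Aisle, PalletID}⁺ = {Aisle, PalletID, Weight}, so {Aisle, PalletID} is not a superkey.
But every attribute on its right side ({Weight}) is prime, and the same holds for every other non-superkey FD, so 3NF still holds.

3NF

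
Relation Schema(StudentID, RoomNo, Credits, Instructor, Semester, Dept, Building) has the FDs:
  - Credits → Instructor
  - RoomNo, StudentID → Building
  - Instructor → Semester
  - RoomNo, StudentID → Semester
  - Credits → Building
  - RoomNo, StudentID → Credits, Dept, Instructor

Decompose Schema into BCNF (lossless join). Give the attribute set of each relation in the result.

{Building, Credits, Instructor}; {Credits, Dept, RoomNo, StudentID}; {Instructor, Semester}

Candidate key of the original relation: {RoomNo, StudentID}.
In {Building, Credits, Dept, Instructor, RoomNo, Semester, StudentID}, {Credits} is not a superkey ({Credits}⁺ restricted to this set is {Building, Credits, Instructor, Semester}), so split on Credits → Building, Instructor, Semester into {Building, Credits, Instructor, Semester} and {Credits, Dept, RoomNo, StudentID}.
In {Building, Credits, Instructor, Semester}, {Instructor} is not a superkey ({Instructor}⁺ restricted to this set is {Instructor, Semester}), so split on Instructor → Semester into {Instructor, Semester} and {Building, Credits, Instructor}.
{Instructor, Semester} is in BCNF.
{Building, Credits, Instructor} is in BCNF.
{Credits, Dept, RoomNo, StudentID} is in BCNF.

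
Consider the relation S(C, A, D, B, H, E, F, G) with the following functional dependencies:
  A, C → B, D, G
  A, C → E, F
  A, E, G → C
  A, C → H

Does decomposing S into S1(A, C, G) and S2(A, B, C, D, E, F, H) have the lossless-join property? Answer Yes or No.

Yes

Common attributes: {A, C}; their closure is {A, B, C, D, E, F, G, H}.
This includes all of S1, so the common attributes are a superkey of S1 — the join is lossless.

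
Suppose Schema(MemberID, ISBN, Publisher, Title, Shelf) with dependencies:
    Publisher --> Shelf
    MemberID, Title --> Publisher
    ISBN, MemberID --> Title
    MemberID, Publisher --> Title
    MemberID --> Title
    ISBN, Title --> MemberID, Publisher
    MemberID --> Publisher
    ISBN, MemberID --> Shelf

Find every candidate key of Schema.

{ISBN, MemberID}, {ISBN, Title}

{ISBN} never appears on the right of any FD, so every key must include it.
Closure of {ISBN, MemberID} is {ISBN, MemberID, Publisher, Shelf, Title}, the whole schema; {ISBN, MemberID} is a candidate key.
Closure of {ISBN, Title} is {ISBN, MemberID, Publisher, Shelf, Title}, the whole schema; {ISBN, Title} is a candidate key.
These are minimal and exhaustive — every other superkey contains one of them.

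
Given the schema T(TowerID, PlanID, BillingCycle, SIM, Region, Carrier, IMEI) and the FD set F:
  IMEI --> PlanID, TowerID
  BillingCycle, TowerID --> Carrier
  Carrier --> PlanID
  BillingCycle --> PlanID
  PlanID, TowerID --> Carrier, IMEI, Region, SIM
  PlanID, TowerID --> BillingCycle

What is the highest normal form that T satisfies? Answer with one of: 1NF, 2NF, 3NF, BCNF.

3NF

Candidate keys: {BillingCycle, TowerID}, {Carrier, TowerID}, {IMEI}, {PlanID, TowerID}. Prime attributes: {BillingCycle, Carrier, IMEI, PlanID, TowerID}.
Carrier --> PlanID breaks BCNF: {Carrier}⁺ = {Carrier, PlanID}, so {Carrier} is not a superkey.
Since {PlanID} ⊆ prime attributes and every other non-superkey FD also has a prime right side, the schema is in 3NF.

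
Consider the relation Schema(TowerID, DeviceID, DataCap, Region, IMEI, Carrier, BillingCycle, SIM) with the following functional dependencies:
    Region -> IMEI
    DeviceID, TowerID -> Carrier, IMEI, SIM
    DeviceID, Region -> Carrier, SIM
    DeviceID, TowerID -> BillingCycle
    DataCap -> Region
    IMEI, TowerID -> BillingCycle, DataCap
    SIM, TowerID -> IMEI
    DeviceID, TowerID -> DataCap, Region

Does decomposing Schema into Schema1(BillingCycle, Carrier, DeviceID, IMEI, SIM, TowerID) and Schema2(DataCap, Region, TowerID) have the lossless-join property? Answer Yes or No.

No

The shared attributes are {TowerID} and {TowerID}⁺ = {TowerID}.
Schema1 ⊄ {TowerID} and Schema2 ⊄ {TowerID}, so the split is lossy.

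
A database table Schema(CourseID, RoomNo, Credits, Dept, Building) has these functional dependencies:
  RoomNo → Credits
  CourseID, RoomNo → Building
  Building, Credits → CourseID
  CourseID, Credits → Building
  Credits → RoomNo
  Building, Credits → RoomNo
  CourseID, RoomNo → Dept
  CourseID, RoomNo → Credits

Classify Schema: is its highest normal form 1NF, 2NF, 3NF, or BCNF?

Candidate keys: {Building, Credits}, {Building, RoomNo}, {CourseID, Credits}, {CourseID, RoomNo}. Prime attributes: {Building, CourseID, Credits, RoomNo}.
RoomNo → Credits breaks BCNF: {RoomNo}⁺ = {Credits, RoomNo}, so {RoomNo} is not a superkey.
But every attribute on its right side ({Credits}) is prime, and the same holds for every other non-superkey FD, so 3NF still holds.

3NF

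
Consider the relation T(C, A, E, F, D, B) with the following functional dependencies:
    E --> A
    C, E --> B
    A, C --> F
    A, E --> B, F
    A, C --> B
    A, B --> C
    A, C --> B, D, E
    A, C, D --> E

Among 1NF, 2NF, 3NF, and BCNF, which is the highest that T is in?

BCNF

Candidate keys: {A, B}, {A, C}, {E}. Prime attributes: {A, B, C, E}.
Every FD has a superkey on the left, so the relation is in BCNF.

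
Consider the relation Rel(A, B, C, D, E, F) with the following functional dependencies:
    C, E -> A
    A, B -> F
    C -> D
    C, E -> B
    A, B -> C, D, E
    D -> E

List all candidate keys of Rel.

{A, B}, {C}

{C}⁺ = {A, B, C, D, E, F} — all of the relation — so {C} is a candidate key.
{A, B}⁺ = {A, B, C, D, E, F} — all of the relation — so {A, B} is a candidate key.
Any other superkey properly contains one of these, so there are no further candidate keys.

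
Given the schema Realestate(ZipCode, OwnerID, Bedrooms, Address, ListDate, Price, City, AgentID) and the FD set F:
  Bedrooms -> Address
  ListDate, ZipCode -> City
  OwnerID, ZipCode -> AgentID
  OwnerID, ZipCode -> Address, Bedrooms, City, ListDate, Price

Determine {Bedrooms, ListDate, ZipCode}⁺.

{Address, Bedrooms, City, ListDate, ZipCode}

Start with {Bedrooms, ListDate, ZipCode}.
Bedrooms -> Address applies; add {Address} → now {Address, Bedrooms, ListDate, ZipCode}.
ListDate, ZipCode -> City applies; add {City} → now {Address, Bedrooms, City, ListDate, ZipCode}.
No further FD applies.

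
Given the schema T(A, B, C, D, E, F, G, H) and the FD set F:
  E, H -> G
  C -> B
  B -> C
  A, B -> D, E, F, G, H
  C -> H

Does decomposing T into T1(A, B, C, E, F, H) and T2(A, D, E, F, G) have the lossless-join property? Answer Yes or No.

No

Common attributes: {A, E, F}; their closure is {A, E, F}.
Neither T1 nor T2 is contained in that closure, so the decomposition is lossy.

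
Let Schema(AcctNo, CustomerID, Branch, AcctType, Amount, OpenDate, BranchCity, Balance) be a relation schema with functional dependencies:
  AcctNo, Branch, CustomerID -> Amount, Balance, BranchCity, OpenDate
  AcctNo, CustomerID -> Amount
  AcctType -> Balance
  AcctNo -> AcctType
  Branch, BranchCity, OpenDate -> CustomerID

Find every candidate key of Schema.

Attributes never on any right-hand side: {AcctNo, Branch} — every candidate key must contain all of them.
{AcctNo, Branch, CustomerID}⁺ = {AcctNo, AcctType, Amount, Balance, Branch, BranchCity, CustomerID, OpenDate} — all of the relation — so {AcctNo, Branch, CustomerID} is a candidate key.
{AcctNo, Branch, BranchCity, OpenDate}⁺ = {AcctNo, AcctType, Amount, Balance, Branch, BranchCity, CustomerID, OpenDate} — all of the relation — so {AcctNo, Branch, BranchCity, OpenDate} is a candidate key.
These are minimal and exhaustive — every other superkey contains one of them.

{AcctNo, Branch, BranchCity, OpenDate}, {AcctNo, Branch, CustomerID}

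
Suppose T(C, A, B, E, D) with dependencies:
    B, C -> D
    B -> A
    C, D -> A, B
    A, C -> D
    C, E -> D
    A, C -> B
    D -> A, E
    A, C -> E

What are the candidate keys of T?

{A, C}, {B, C}, {C, D}, {C, E}

Attributes never on any right-hand side: {C} — every candidate key must contain it.
{A, C}⁺ = {A, B, C, D, E} — all of the relation — so {A, C} is a candidate key.
{B, C}⁺ = {A, B, C, D, E} — all of the relation — so {B, C} is a candidate key.
{C, D}⁺ = {A, B, C, D, E} — all of the relation — so {C, D} is a candidate key.
{C, E}⁺ = {A, B, C, D, E} — all of the relation — so {C, E} is a candidate key.
These are minimal and exhaustive — every other superkey contains one of them.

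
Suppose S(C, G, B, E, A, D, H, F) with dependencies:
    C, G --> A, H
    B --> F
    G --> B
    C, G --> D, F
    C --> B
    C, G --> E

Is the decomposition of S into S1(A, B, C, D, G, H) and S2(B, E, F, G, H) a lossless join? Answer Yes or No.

No

The shared attributes are {B, G, H} and {B, G, H}⁺ = {B, F, G, H}.
The closure covers neither S1 nor S2 entirely; the join is not lossless.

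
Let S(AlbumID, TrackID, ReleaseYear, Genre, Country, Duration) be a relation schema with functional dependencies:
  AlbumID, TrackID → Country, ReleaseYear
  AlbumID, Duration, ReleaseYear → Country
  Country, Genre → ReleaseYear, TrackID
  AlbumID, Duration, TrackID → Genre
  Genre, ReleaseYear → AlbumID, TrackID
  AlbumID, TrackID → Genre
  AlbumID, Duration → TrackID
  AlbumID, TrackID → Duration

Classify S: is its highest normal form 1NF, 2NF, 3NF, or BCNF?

Candidate keys: {AlbumID, Duration}, {AlbumID, TrackID}, {Country, Genre}, {Genre, ReleaseYear}. Prime attributes: {AlbumID, Country, Duration, Genre, ReleaseYear, TrackID}.
Every FD has a superkey on the left, so the relation is in BCNF.

BCNF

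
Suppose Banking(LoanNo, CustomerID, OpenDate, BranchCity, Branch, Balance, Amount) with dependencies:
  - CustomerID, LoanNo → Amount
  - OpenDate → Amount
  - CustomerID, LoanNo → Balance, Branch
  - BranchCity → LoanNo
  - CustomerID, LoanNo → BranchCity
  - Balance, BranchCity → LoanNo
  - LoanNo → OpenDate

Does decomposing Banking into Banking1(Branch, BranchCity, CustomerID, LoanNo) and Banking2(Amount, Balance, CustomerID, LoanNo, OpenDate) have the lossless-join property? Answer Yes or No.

Yes

The shared attributes are {CustomerID, LoanNo} and {CustomerID, LoanNo}⁺ = {Amount, Balance, Branch, BranchCity, CustomerID, LoanNo, OpenDate}.
Since Banking1 ⊆ {Amount, Balance, Branch, BranchCity, CustomerID, LoanNo, OpenDate}, the intersection is a superkey of Banking1; the decomposition is lossless.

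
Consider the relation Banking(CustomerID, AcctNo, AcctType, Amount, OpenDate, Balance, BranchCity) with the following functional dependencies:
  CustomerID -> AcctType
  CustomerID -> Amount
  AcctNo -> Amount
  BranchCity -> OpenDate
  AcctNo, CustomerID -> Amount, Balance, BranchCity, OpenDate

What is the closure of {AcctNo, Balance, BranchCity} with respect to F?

{AcctNo, Amount, Balance, BranchCity, OpenDate}

Start with {AcctNo, Balance, BranchCity}.
AcctNo -> Amount applies; add {Amount} → now {AcctNo, Amount, Balance, BranchCity}.
BranchCity -> OpenDate applies; add {OpenDate} → now {AcctNo, Amount, Balance, BranchCity, OpenDate}.
No further FD applies.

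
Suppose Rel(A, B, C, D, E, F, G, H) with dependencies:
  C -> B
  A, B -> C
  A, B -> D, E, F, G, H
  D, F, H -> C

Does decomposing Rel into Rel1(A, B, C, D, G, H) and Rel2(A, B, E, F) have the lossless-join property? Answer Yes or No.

Yes

Common attributes: {A, B}; their closure is {A, B, C, D, E, F, G, H}.
This includes all of Rel1, so the common attributes are a superkey of Rel1 — the join is lossless.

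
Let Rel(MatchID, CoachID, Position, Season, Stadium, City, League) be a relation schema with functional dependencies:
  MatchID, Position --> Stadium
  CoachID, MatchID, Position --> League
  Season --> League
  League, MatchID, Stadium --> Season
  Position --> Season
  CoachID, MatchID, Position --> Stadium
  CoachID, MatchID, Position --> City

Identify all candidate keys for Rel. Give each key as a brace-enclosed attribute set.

{CoachID, MatchID, Position} never appear on the right of any FD, so every key must include all of them.
Closure of {CoachID, MatchID, Position} is {City, CoachID, League, MatchID, Position, Season, Stadium}, the whole schema; {CoachID, MatchID, Position} is a candidate key.
No smaller or unrelated set reaches every attribute, so there are no other keys.

{CoachID, MatchID, Position}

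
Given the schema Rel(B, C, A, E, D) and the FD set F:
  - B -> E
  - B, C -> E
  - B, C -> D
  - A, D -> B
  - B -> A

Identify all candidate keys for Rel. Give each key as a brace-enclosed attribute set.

{A, C, D}, {B, C}

{C} never appears on the right of any FD, so every key must include it.
{B, C}⁺ = {A, B, C, D, E}, which is every attribute, so {B, C} is a candidate key.
{A, C, D}⁺ = {A, B, C, D, E}, which is every attribute, so {A, C, D} is a candidate key.
These are minimal and exhaustive — every other superkey contains one of them.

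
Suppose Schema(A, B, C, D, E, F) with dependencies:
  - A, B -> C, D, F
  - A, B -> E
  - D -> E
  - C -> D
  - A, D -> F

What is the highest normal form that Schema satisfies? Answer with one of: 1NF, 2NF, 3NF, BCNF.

Candidate key: {A, B}. Prime attributes: {A, B}.
D -> E: {D}⁺ = {D, E}, which is not all of the attributes, so the left side is not a superkey — BCNF is violated.
D -> E has non-prime {E} on the right and a non-superkey on the left, so 3NF fails.
Checking every proper subset of each key, none determines a non-prime attribute — 2NF is satisfied.

2NF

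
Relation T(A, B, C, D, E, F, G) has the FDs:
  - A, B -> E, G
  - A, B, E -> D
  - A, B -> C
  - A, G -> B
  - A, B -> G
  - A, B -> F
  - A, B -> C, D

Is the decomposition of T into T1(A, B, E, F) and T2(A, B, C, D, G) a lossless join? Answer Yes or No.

Yes

Common attributes: {A, B}; their closure is {A, B, C, D, E, F, G}.
Since T1 ⊆ {A, B, C, D, E, F, G}, the intersection is a superkey of T1; the decomposition is lossless.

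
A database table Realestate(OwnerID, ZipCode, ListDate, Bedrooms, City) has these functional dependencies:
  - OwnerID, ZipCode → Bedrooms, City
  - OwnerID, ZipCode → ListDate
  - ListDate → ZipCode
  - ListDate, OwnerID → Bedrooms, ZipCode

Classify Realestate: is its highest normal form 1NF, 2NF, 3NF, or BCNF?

3NF

Candidate keys: {ListDate, OwnerID}, {OwnerID, ZipCode}. Prime attributes: {ListDate, OwnerID, ZipCode}.
ListDate → ZipCode breaks BCNF: {ListDate}⁺ = {ListDate, ZipCode}, so {ListDate} is not a superkey.
Its right-hand attributes {ZipCode} are all prime, as are those of every other non-superkey FD — the relation is in 3NF.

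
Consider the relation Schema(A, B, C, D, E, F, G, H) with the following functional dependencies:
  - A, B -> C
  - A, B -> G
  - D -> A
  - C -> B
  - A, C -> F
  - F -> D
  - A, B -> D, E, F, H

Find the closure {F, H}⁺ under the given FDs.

{A, D, F, H}

Start with {F, H}.
F -> D applies; add {D} → now {D, F, H}.
D -> A applies; add {A} → now {A, D, F, H}.
No further FD applies.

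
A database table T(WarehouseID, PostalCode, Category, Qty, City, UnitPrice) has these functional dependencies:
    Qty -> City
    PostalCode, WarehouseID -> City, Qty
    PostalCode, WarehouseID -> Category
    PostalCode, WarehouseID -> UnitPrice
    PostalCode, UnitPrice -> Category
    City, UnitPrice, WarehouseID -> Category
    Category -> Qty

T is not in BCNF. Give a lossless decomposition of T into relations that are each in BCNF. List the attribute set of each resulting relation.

{Category, PostalCode, UnitPrice}; {Category, Qty}; {City, Qty}; {PostalCode, UnitPrice, WarehouseID}

Candidate key of the original relation: {PostalCode, WarehouseID}.
In {Category, City, PostalCode, Qty, UnitPrice, WarehouseID}, {Qty} is not a superkey ({Qty}⁺ restricted to this set is {City, Qty}), so split on Qty -> City into {City, Qty} and {Category, PostalCode, Qty, UnitPrice, WarehouseID}.
{City, Qty}: every determinant is a superkey — BCNF.
In {Category, PostalCode, Qty, UnitPrice, WarehouseID}, {PostalCode, UnitPrice} is not a superkey ({PostalCode, UnitPrice}⁺ restricted to this set is {Category, PostalCode, Qty, UnitPrice}), so split on PostalCode, UnitPrice -> Category, Qty into {Category, PostalCode, Qty, UnitPrice} and {PostalCode, UnitPrice, WarehouseID}.
In {Category, PostalCode, Qty, UnitPrice}, {Category} is not a superkey ({Category}⁺ restricted to this set is {Category, Qty}), so split on Category -> Qty into {Category, Qty} and {Category, PostalCode, UnitPrice}.
{Category, Qty}: every determinant is a superkey — BCNF.
{Category, PostalCode, UnitPrice}: every determinant is a superkey — BCNF.
{PostalCode, UnitPrice, WarehouseID}: every determinant is a superkey — BCNF.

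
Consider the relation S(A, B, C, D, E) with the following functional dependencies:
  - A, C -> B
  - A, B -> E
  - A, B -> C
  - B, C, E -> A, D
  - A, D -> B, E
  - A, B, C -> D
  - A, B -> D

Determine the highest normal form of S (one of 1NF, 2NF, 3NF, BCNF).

BCNF

Candidate keys: {A, B}, {A, C}, {A, D}, {B, C, E}. Prime attributes: {A, B, C, D, E}.
Each dependency's left side is a superkey — BCNF holds.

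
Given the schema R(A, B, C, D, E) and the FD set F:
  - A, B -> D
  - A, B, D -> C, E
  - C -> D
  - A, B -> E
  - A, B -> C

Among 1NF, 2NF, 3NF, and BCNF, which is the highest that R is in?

Candidate key: {A, B}. Prime attributes: {A, B}.
For C -> D we have {C}⁺ = {C, D}; {C} is not a superkey, so BCNF fails.
C -> D determines the non-prime attribute {D} from a non-superkey — 3NF is violated.
No non-prime attribute depends on a proper subset of any candidate key, so 2NF holds.

2NF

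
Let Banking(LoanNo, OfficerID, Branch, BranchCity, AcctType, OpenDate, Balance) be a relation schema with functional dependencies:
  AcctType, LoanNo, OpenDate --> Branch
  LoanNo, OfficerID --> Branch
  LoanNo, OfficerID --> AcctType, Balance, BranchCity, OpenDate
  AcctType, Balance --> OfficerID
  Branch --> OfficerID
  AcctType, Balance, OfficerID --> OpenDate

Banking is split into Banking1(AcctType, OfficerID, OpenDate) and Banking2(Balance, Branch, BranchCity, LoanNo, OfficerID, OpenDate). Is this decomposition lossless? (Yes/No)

No

Banking1 ∩ Banking2 = {OfficerID, OpenDate}; its closure under F is {OfficerID, OpenDate}.
The closure covers neither Banking1 nor Banking2 entirely; the join is not lossless.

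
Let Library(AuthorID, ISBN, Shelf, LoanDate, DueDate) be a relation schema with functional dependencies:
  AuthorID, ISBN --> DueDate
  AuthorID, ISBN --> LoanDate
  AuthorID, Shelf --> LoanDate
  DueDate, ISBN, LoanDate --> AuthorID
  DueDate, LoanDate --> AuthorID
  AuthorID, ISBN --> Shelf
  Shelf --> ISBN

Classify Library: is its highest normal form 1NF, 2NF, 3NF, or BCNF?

Candidate keys: {AuthorID, ISBN}, {AuthorID, Shelf}, {DueDate, ISBN, LoanDate}, {DueDate, LoanDate, Shelf}. Prime attributes: {AuthorID, DueDate, ISBN, LoanDate, Shelf}.
DueDate, LoanDate --> AuthorID breaks BCNF: {DueDate, LoanDate}⁺ = {AuthorID, DueDate, LoanDate}, so {DueDate, LoanDate} is not a superkey.
Since {AuthorID} ⊆ prime attributes and every other non-superkey FD also has a prime right side, the schema is in 3NF.

3NF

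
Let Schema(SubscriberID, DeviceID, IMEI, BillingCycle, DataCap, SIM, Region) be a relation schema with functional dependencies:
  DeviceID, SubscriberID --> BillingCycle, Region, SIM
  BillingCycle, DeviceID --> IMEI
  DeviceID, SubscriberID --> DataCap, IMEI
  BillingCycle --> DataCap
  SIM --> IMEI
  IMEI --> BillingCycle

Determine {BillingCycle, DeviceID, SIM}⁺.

{BillingCycle, DataCap, DeviceID, IMEI, SIM}

Start with {BillingCycle, DeviceID, SIM}.
BillingCycle, DeviceID --> IMEI applies; add {IMEI} → now {BillingCycle, DeviceID, IMEI, SIM}.
BillingCycle --> DataCap applies; add {DataCap} → now {BillingCycle, DataCap, DeviceID, IMEI, SIM}.
No further FD applies.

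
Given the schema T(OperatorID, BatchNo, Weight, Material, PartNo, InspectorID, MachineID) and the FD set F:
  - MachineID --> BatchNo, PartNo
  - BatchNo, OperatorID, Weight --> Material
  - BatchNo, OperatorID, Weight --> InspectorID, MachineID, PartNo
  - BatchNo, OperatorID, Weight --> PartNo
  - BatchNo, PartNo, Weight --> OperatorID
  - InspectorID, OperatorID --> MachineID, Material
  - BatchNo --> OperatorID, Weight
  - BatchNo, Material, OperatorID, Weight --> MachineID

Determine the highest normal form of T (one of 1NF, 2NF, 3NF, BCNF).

BCNF

Candidate keys: {BatchNo}, {InspectorID, OperatorID}, {MachineID}. Prime attributes: {BatchNo, InspectorID, MachineID, OperatorID}.
The left-hand side of every FD is a superkey, so BCNF is satisfied.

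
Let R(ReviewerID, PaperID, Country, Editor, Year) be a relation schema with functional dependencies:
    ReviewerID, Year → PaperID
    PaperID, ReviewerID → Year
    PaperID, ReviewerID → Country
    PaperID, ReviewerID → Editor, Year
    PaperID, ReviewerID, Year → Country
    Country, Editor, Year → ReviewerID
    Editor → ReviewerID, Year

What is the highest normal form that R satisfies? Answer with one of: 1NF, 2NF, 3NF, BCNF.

Candidate keys: {Editor}, {PaperID, ReviewerID}, {ReviewerID, Year}. Prime attributes: {Editor, PaperID, ReviewerID, Year}.
Every FD has a superkey on the left, so the relation is in BCNF.

BCNF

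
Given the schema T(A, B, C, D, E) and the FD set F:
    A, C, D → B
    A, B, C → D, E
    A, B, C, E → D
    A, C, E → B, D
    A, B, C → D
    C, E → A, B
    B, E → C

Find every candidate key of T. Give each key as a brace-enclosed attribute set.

{B, E}⁺ = {A, B, C, D, E}, which is every attribute, so {B, E} is a candidate key.
{C, E}⁺ = {A, B, C, D, E}, which is every attribute, so {C, E} is a candidate key.
{A, B, C}⁺ = {A, B, C, D, E}, which is every attribute, so {A, B, C} is a candidate key.
{A, C, D}⁺ = {A, B, C, D, E}, which is every attribute, so {A, C, D} is a candidate key.
These are minimal and exhaustive — every other superkey contains one of them.

{A, B, C}, {A, C, D}, {B, E}, {C, E}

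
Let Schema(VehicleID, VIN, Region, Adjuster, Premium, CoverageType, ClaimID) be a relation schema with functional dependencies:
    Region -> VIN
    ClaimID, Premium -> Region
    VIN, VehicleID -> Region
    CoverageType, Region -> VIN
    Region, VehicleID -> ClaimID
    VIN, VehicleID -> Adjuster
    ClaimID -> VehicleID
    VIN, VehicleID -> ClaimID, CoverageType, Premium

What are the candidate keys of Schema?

{ClaimID, Premium}, {ClaimID, Region}, {ClaimID, VIN}, {Region, VehicleID}, {VIN, VehicleID}

Closure of {ClaimID, Premium} is {Adjuster, ClaimID, CoverageType, Premium, Region, VIN, VehicleID}, the whole schema; {ClaimID, Premium} is a candidate key.
Closure of {ClaimID, Region} is {Adjuster, ClaimID, CoverageType, Premium, Region, VIN, VehicleID}, the whole schema; {ClaimID, Region} is a candidate key.
Closure of {ClaimID, VIN} is {Adjuster, ClaimID, CoverageType, Premium, Region, VIN, VehicleID}, the whole schema; {ClaimID, VIN} is a candidate key.
Closure of {Region, VehicleID} is {Adjuster, ClaimID, CoverageType, Premium, Region, VIN, VehicleID}, the whole schema; {Region, VehicleID} is a candidate key.
Closure of {VIN, VehicleID} is {Adjuster, ClaimID, CoverageType, Premium, Region, VIN, VehicleID}, the whole schema; {VIN, VehicleID} is a candidate key.
These are minimal and exhaustive — every other superkey contains one of them.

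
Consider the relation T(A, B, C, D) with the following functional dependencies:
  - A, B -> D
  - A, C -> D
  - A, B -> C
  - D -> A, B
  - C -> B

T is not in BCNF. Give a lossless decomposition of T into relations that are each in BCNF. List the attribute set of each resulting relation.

{A, C, D}; {B, C}

Candidate keys of the original relation: {A, B}, {A, C}, {D}.
{A, B, C, D}: {C} determines {B, C} here but is not a superkey — split on C -> B, giving {B, C} and {A, C, D}.
{B, C}: every determinant is a superkey — BCNF.
{A, C, D}: every determinant is a superkey — BCNF.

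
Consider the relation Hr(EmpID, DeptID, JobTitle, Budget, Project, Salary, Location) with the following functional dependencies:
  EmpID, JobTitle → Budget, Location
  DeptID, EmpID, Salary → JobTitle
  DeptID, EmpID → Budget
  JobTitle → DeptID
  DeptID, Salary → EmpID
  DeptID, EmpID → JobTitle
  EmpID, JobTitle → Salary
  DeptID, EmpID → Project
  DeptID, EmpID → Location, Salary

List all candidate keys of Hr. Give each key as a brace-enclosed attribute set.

{DeptID, EmpID}⁺ = {Budget, DeptID, EmpID, JobTitle, Location, Project, Salary} — all of the relation — so {DeptID, EmpID} is a candidate key.
{DeptID, Salary}⁺ = {Budget, DeptID, EmpID, JobTitle, Location, Project, Salary} — all of the relation — so {DeptID, Salary} is a candidate key.
{EmpID, JobTitle}⁺ = {Budget, DeptID, EmpID, JobTitle, Location, Project, Salary} — all of the relation — so {EmpID, JobTitle} is a candidate key.
{JobTitle, Salary}⁺ = {Budget, DeptID, EmpID, JobTitle, Location, Project, Salary} — all of the relation — so {JobTitle, Salary} is a candidate key.
Any other superkey properly contains one of these, so there are no further candidate keys.

{DeptID, EmpID}, {DeptID, Salary}, {EmpID, JobTitle}, {JobTitle, Salary}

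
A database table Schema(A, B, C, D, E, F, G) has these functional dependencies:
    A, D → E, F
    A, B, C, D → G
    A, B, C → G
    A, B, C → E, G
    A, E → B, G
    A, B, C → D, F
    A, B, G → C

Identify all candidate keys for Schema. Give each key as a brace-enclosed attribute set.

{A, B, C}, {A, B, G}, {A, D}, {A, E}

{A} never appears on the right of any FD, so every key must include it.
{A, D} is a candidate key since {A, D}⁺ = {A, B, C, D, E, F, G} covers every attribute.
{A, E} is a candidate key since {A, E}⁺ = {A, B, C, D, E, F, G} covers every attribute.
{A, B, C} is a candidate key since {A, B, C}⁺ = {A, B, C, D, E, F, G} covers every attribute.
{A, B, G} is a candidate key since {A, B, G}⁺ = {A, B, C, D, E, F, G} covers every attribute.
No proper subset of any of these is a key, and no other minimal superkey exists.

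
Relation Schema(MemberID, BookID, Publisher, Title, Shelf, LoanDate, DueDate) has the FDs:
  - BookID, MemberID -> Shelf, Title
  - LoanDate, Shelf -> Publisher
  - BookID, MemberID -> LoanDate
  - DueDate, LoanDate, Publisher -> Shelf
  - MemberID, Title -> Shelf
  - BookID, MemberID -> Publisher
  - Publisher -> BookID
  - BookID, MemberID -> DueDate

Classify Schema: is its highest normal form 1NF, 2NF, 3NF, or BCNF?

3NF

Candidate keys: {BookID, MemberID}, {LoanDate, MemberID, Shelf}, {LoanDate, MemberID, Title}, {MemberID, Publisher}. Prime attributes: {BookID, LoanDate, MemberID, Publisher, Shelf, Title}.
LoanDate, Shelf -> Publisher breaks BCNF: {LoanDate, Shelf}⁺ = {BookID, LoanDate, Publisher, Shelf}, so {LoanDate, Shelf} is not a superkey.
Since {Publisher} ⊆ prime attributes and every other non-superkey FD also has a prime right side, the schema is in 3NF.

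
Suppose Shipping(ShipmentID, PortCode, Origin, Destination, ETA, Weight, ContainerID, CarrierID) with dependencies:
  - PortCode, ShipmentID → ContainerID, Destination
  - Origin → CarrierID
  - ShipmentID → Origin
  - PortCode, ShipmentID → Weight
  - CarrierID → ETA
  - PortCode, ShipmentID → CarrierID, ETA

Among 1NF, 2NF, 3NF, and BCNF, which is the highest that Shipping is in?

1NF

Candidate key: {PortCode, ShipmentID}. Prime attributes: {PortCode, ShipmentID}.
Origin → CarrierID: {Origin}⁺ = {CarrierID, ETA, Origin}, which is not all of the attributes, so the left side is not a superkey — BCNF is violated.
Origin → CarrierID has non-prime {CarrierID} on the right and a non-superkey on the left, so 3NF fails.
The proper key subset {ShipmentID} of {PortCode, ShipmentID} determines non-prime {CarrierID, ETA, Origin}, so the relation is not even in 2NF.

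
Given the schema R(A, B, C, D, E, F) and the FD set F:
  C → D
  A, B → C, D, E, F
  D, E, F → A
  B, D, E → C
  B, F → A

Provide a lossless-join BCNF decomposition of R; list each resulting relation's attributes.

{A, C, E, F}; {B, C, E, F}; {C, D}

Candidate keys of the original relation: {A, B}, {B, F}.
In {A, B, C, D, E, F}, {C} is not a superkey ({C}⁺ restricted to this set is {C, D}), so split on C → D into {C, D} and {A, B, C, E, F}.
{C, D} is in BCNF.
In {A, B, C, E, F}, {C, E, F} is not a superkey ({C, E, F}⁺ restricted to this set is {A, C, E, F}), so split on C, E, F → A into {A, C, E, F} and {B, C, E, F}.
{A, C, E, F} is in BCNF.
{B, C, E, F} is in BCNF.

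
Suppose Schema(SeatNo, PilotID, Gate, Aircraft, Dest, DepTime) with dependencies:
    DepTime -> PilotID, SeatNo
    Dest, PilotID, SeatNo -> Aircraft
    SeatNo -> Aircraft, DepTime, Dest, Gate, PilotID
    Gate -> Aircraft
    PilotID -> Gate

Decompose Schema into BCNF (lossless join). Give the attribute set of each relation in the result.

Candidate keys of the original relation: {DepTime}, {SeatNo}.
In {Aircraft, DepTime, Dest, Gate, PilotID, SeatNo}, {Gate} is not a superkey ({Gate}⁺ restricted to this set is {Aircraft, Gate}), so split on Gate -> Aircraft into {Aircraft, Gate} and {DepTime, Dest, Gate, PilotID, SeatNo}.
{Aircraft, Gate} is in BCNF.
In {DepTime, Dest, Gate, PilotID, SeatNo}, {PilotID} is not a superkey ({PilotID}⁺ restricted to this set is {Gate, PilotID}), so split on PilotID -> Gate into {Gate, PilotID} and {DepTime, Dest, PilotID, SeatNo}.
{Gate, PilotID} is in BCNF.
{DepTime, Dest, PilotID, SeatNo} is in BCNF.

{Aircraft, Gate}; {DepTime, Dest, PilotID, SeatNo}; {Gate, PilotID}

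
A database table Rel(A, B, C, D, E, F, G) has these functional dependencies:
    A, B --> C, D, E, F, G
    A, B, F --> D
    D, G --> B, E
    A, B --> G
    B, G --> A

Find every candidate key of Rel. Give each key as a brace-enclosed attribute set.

{A, B} is a candidate key since {A, B}⁺ = {A, B, C, D, E, F, G} covers every attribute.
{B, G} is a candidate key since {B, G}⁺ = {A, B, C, D, E, F, G} covers every attribute.
{D, G} is a candidate key since {D, G}⁺ = {A, B, C, D, E, F, G} covers every attribute.
These are minimal and exhaustive — every other superkey contains one of them.

{A, B}, {B, G}, {D, G}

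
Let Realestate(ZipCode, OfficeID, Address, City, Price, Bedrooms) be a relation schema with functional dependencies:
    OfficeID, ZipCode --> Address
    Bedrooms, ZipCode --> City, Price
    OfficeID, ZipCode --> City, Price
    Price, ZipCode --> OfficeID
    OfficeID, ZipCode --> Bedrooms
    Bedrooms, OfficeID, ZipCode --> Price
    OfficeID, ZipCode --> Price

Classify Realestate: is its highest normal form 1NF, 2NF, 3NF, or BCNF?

BCNF

Candidate keys: {Bedrooms, ZipCode}, {OfficeID, ZipCode}, {Price, ZipCode}. Prime attributes: {Bedrooms, OfficeID, Price, ZipCode}.
Each dependency's left side is a superkey — BCNF holds.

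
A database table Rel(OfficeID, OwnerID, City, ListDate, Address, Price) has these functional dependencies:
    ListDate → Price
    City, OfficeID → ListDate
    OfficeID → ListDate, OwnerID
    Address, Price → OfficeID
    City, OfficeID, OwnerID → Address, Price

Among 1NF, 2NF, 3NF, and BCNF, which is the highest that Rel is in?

Candidate keys: {Address, City, ListDate}, {Address, City, Price}, {City, OfficeID}. Prime attributes: {Address, City, ListDate, OfficeID, Price}.
ListDate → Price breaks BCNF: {ListDate}⁺ = {ListDate, Price}, so {ListDate} is not a superkey.
Because {OwnerID} is non-prime and the left side of OfficeID → ListDate, OwnerID is not a superkey, the relation is not in 3NF.
The proper key subset {OfficeID} of {City, OfficeID} determines non-prime {OwnerID}, so the relation is not even in 2NF.

1NF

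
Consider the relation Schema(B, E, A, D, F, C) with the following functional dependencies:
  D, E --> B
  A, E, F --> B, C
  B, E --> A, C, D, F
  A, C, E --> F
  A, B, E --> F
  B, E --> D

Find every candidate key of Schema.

{A, C, E}, {A, E, F}, {B, E}, {D, E}

Attributes never on any right-hand side: {E} — every candidate key must contain it.
{B, E}⁺ = {A, B, C, D, E, F}, which is every attribute, so {B, E} is a candidate key.
{D, E}⁺ = {A, B, C, D, E, F}, which is every attribute, so {D, E} is a candidate key.
{A, C, E}⁺ = {A, B, C, D, E, F}, which is every attribute, so {A, C, E} is a candidate key.
{A, E, F}⁺ = {A, B, C, D, E, F}, which is every attribute, so {A, E, F} is a candidate key.
Any other superkey properly contains one of these, so there are no further candidate keys.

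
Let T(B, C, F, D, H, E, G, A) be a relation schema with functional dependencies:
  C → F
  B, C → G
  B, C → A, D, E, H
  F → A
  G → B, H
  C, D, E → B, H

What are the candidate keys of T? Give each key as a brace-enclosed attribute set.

No FD produces {C}, so it must be in every candidate key.
{B, C} is a candidate key since {B, C}⁺ = {A, B, C, D, E, F, G, H} covers every attribute.
{C, G} is a candidate key since {C, G}⁺ = {A, B, C, D, E, F, G, H} covers every attribute.
{C, D, E} is a candidate key since {C, D, E}⁺ = {A, B, C, D, E, F, G, H} covers every attribute.
No proper subset of any of these is a key, and no other minimal superkey exists.

{B, C}, {C, D, E}, {C, G}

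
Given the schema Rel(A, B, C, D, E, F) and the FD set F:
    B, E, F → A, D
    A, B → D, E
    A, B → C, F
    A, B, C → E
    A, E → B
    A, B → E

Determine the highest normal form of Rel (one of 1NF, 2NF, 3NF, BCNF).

Candidate keys: {A, B}, {A, E}, {B, E, F}. Prime attributes: {A, B, E, F}.
The left-hand side of every FD is a superkey, so BCNF is satisfied.

BCNF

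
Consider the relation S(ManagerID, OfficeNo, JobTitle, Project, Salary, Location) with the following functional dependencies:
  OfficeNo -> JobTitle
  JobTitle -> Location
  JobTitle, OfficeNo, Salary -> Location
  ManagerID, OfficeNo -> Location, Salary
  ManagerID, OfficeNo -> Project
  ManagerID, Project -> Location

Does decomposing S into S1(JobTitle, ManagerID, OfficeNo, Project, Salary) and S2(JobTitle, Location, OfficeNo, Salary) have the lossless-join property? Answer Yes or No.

Yes

S1 ∩ S2 = {JobTitle, OfficeNo, Salary}; its closure under F is {JobTitle, Location, OfficeNo, Salary}.
Since S2 ⊆ {JobTitle, Location, OfficeNo, Salary}, the intersection is a superkey of S2; the decomposition is lossless.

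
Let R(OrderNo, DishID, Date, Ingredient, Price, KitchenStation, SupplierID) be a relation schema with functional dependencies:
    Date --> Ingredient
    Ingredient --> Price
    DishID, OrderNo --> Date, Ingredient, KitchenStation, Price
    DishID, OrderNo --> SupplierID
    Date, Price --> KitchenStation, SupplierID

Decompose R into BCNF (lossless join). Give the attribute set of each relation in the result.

Candidate key of the original relation: {DishID, OrderNo}.
In {Date, DishID, Ingredient, KitchenStation, OrderNo, Price, SupplierID}, {Date} is not a superkey ({Date}⁺ restricted to this set is {Date, Ingredient, KitchenStation, Price, SupplierID}), so split on Date --> Ingredient, KitchenStation, Price, SupplierID into {Date, Ingredient, KitchenStation, Price, SupplierID} and {Date, DishID, OrderNo}.
In {Date, Ingredient, KitchenStation, Price, SupplierID}, {Ingredient} is not a superkey ({Ingredient}⁺ restricted to this set is {Ingredient, Price}), so split on Ingredient --> Price into {Ingredient, Price} and {Date, Ingredient, KitchenStation, SupplierID}.
{Ingredient, Price}: every determinant is a superkey — BCNF.
{Date, Ingredient, KitchenStation, SupplierID}: every determinant is a superkey — BCNF.
{Date, DishID, OrderNo}: every determinant is a superkey — BCNF.

{Date, DishID, OrderNo}; {Date, Ingredient, KitchenStation, SupplierID}; {Ingredient, Price}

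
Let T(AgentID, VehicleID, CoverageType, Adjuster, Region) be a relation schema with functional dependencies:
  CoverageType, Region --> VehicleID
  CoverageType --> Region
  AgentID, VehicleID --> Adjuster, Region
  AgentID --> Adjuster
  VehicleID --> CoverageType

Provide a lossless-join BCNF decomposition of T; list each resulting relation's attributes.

{Adjuster, AgentID}; {AgentID, CoverageType}; {CoverageType, Region, VehicleID}

Candidate keys of the original relation: {AgentID, CoverageType}, {AgentID, VehicleID}.
{Adjuster, AgentID, CoverageType, Region, VehicleID}: {CoverageType, Region} determines {CoverageType, Region, VehicleID} here but is not a superkey — split on CoverageType, Region --> VehicleID, giving {CoverageType, Region, VehicleID} and {Adjuster, AgentID, CoverageType, Region}.
{CoverageType, Region, VehicleID} has no BCNF violation.
{Adjuster, AgentID, CoverageType, Region}: {CoverageType} determines {CoverageType, Region} here but is not a superkey — split on CoverageType --> Region, giving {CoverageType, Region} and {Adjuster, AgentID, CoverageType}.
{CoverageType, Region} has no BCNF violation.
{Adjuster, AgentID, CoverageType}: {AgentID} determines {Adjuster, AgentID} here but is not a superkey — split on AgentID --> Adjuster, giving {Adjuster, AgentID} and {AgentID, CoverageType}.
{Adjuster, AgentID} has no BCNF violation.
{AgentID, CoverageType} has no BCNF violation.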